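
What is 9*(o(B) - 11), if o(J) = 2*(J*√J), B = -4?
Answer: -99 - 144*I ≈ -99.0 - 144.0*I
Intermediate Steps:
o(J) = 2*J^(3/2)
9*(o(B) - 11) = 9*(2*(-4)^(3/2) - 11) = 9*(2*(-8*I) - 11) = 9*(-16*I - 11) = 9*(-11 - 16*I) = -99 - 144*I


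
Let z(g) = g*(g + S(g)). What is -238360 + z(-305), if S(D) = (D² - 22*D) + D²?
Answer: -58937135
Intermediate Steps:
S(D) = -22*D + 2*D²
z(g) = g*(g + 2*g*(-11 + g))
-238360 + z(-305) = -238360 + (-305)²*(-21 + 2*(-305)) = -238360 + 93025*(-21 - 610) = -238360 + 93025*(-631) = -238360 - 58698775 = -58937135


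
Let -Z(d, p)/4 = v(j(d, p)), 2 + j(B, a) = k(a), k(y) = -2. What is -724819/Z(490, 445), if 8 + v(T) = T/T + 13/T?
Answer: -724819/41 ≈ -17679.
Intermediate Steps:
j(B, a) = -4 (j(B, a) = -2 - 2 = -4)
v(T) = -7 + 13/T (v(T) = -8 + (T/T + 13/T) = -8 + (1 + 13/T) = -7 + 13/T)
Z(d, p) = 41 (Z(d, p) = -4*(-7 + 13/(-4)) = -4*(-7 + 13*(-¼)) = -4*(-7 - 13/4) = -4*(-41/4) = 41)
-724819/Z(490, 445) = -724819/41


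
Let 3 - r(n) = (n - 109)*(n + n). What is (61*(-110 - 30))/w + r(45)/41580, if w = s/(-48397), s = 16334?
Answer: 2864256622207/113194620 ≈ 25304.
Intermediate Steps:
r(n) = 3 - 2*n*(-109 + n) (r(n) = 3 - (n - 109)*(n + n) = 3 - (-109 + n)*2*n = 3 - 2*n*(-109 + n))
w = -16334/48397 (w = 16334/(-48397) = 16334*(-1/48397) = -16334/48397 ≈ -0.33750)
(61*(-110 - 30))/w + r(45)/41580 = (61*(-110 - 30))/(-16334/48397) + (3 - 2*45² + 218*45)/41580 = (61*(-140))*(-48397/16334) + (3 - 2*2025 + 9810)*(1/41580) = -8540*(-48397/16334) + (3 - 4050 + 9810)*(1/41580) = 206655190/8167 + 5763*(1/41580) = 206655190/8167 + 1921/13860 = 2864256622207/113194620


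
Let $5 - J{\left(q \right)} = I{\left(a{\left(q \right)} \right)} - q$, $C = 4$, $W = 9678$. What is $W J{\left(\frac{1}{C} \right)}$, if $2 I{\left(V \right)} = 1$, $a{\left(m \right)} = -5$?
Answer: $\frac{91941}{2} \approx 45971.0$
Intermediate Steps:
$I{\left(V \right)} = \frac{1}{2}$ ($I{\left(V \right)} = \frac{1}{2} \cdot 1 = \frac{1}{2}$)
$J{\left(q \right)} = \frac{9}{2} + q$ ($J{\left(q \right)} = 5 - \left(\frac{1}{2} - q\right) = 5 + \left(- \frac{1}{2} + q\right) = \frac{9}{2} + q$)
$W J{\left(\frac{1}{C} \right)} = 9678 \left(\frac{9}{2} + \frac{1}{4}\right) = 9678 \cdot \frac{19}{4} = \frac{91941}{2}$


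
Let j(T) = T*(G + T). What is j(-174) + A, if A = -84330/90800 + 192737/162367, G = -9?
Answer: 46944798138169/1474292360 ≈ 31842.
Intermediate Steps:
j(T) = T*(-9 + T)
A = 380811049/1474292360 (A = -84330*1/90800 + 192737*(1/162367) = -8433/9080 + 192737/162367 = 380811049/1474292360 ≈ 0.25830)
j(-174) + A = -174*(-9 - 174) + 380811049/1474292360 = -174*(-183) + 380811049/1474292360 = 31842 + 380811049/1474292360 = 46944798138169/1474292360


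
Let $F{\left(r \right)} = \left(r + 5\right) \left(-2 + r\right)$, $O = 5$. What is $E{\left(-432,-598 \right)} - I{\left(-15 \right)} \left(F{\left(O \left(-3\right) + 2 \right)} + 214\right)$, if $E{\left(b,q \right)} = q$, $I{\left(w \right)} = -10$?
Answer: $2742$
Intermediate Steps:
$F{\left(r \right)} = \left(-2 + r\right) \left(5 + r\right)$ ($F{\left(r \right)} = \left(5 + r\right) \left(-2 + r\right) = \left(-2 + r\right) \left(5 + r\right)$)
$E{\left(-432,-598 \right)} - I{\left(-15 \right)} \left(F{\left(O \left(-3\right) + 2 \right)} + 214\right) = -598 - - 10 \left(\left(-10 + \left(5 \left(-3\right) + 2\right)^{2} + 3 \left(5 \left(-3\right) + 2\right)\right) + 214\right) = -598 - - 10 \left(\left(-10 + \left(-15 + 2\right)^{2} + 3 \left(-15 + 2\right)\right) + 214\right) = -598 - - 10 \left(\left(-10 + \left(-13\right)^{2} + 3 \left(-13\right)\right) + 214\right) = -598 - - 10 \left(\left(-10 + 169 - 39\right) + 214\right) = -598 - - 10 \left(120 + 214\right) = -598 - \left(-10\right) 334 = -598 - -3340 = -598 + 3340 = 2742$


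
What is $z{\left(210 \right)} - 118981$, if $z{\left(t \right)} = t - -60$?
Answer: $-118711$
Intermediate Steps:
$z{\left(t \right)} = 60 + t$ ($z{\left(t \right)} = t + 60 = 60 + t$)
$z{\left(210 \right)} - 118981 = \left(60 + 210\right) - 118981 = 270 - 118981 = -118711$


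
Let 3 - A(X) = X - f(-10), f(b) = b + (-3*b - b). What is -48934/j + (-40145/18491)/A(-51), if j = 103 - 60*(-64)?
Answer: -10880676233/874920156 ≈ -12.436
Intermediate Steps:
j = 3943 (j = 103 + 3840 = 3943)
f(b) = -3*b (f(b) = b - 4*b = -3*b)
A(X) = 33 - X (A(X) = 3 - (X - (-3)*(-10)) = 3 - (X - 1*30) = 3 - (X - 30) = 3 - (-30 + X) = 3 + (30 - X) = 33 - X)
-48934/j + (-40145/18491)/A(-51) = -48934/3943 + (-40145/18491)/(33 - 1*(-51)) = -48934*1/3943 + (-40145*1/18491)/(33 + 51) = -48934/3943 - 40145/18491/84 = -48934/3943 - 40145/18491*1/84 = -48934/3943 - 5735/221892 = -10880676233/874920156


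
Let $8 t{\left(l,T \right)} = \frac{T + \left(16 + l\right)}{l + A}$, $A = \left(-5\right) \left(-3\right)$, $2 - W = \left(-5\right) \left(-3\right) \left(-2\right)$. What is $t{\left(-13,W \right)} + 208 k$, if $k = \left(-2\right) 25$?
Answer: $- \frac{166365}{16} \approx -10398.0$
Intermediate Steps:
$k = -50$
$W = 32$ ($W = 2 - \left(-5\right) \left(-3\right) \left(-2\right) = 2 - 15 \left(-2\right) = 2 - -30 = 2 + 30 = 32$)
$A = 15$
$t{\left(l,T \right)} = \frac{16 + T + l}{8 \left(15 + l\right)}$ ($t{\left(l,T \right)} = \frac{\left(T + \left(16 + l\right)\right) \frac{1}{l + 15}}{8} = \frac{\left(16 + T + l\right) \frac{1}{15 + l}}{8} = \frac{\frac{1}{15 + l} \left(16 + T + l\right)}{8} = \frac{16 + T + l}{8 \left(15 + l\right)}$)
$t{\left(-13,W \right)} + 208 k = \frac{16 + 32 - 13}{8 \left(15 - 13\right)} + 208 \left(-50\right) = \frac{1}{8} \cdot \frac{1}{2} \cdot 35 - 10400 = \frac{35}{16} - 10400 = - \frac{166365}{16}$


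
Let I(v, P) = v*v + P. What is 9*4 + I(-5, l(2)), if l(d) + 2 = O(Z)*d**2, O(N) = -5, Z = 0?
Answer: 39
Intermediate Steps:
l(d) = -2 - 5*d**2
I(v, P) = P + v**2 (I(v, P) = v**2 + P = P + v**2)
9*4 + I(-5, l(2)) = 9*4 + ((-2 - 5*2**2) + (-5)**2) = 36 + ((-2 - 5*4) + 25) = 36 + ((-2 - 20) + 25) = 36 + (-22 + 25) = 36 + 3 = 39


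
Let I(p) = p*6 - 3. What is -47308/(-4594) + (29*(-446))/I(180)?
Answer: -4234040/2473869 ≈ -1.7115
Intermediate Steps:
I(p) = -3 + 6*p (I(p) = 6*p - 3 = -3 + 6*p)
-47308/(-4594) + (29*(-446))/I(180) = -47308/(-4594) + (29*(-446))/(-3 + 6*180) = -47308*(-1/4594) - 12934/(-3 + 1080) = 23654/2297 - 12934/1077 = -4234040/2473869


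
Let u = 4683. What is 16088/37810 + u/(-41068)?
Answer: 241818877/776390540 ≈ 0.31147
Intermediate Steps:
16088/37810 + u/(-41068) = 16088/37810 + 4683/(-41068) = 16088*(1/37810) + 4683*(-1/41068) = 8044/18905 - 4683/41068 = 241818877/776390540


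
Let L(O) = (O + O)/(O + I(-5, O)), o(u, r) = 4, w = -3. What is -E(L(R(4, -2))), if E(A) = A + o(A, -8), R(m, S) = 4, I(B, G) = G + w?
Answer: -28/5 ≈ -5.6000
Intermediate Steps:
I(B, G) = -3 + G (I(B, G) = G - 3 = -3 + G)
L(O) = 2*O/(-3 + 2*O) (L(O) = (O + O)/(O + (-3 + O)) = (2*O)/(-3 + 2*O) = 2*O/(-3 + 2*O))
E(A) = 4 + A (E(A) = A + 4 = 4 + A)
-E(L(R(4, -2))) = -(4 + 2*4/(-3 + 2*4)) = -(4 + 2*4/(-3 + 8)) = -(4 + 2*4/5) = -(4 + 2*4*(1/5)) = -(4 + 8/5) = -1*28/5 = -28/5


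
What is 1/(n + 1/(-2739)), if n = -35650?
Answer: -2739/97645351 ≈ -2.8051e-5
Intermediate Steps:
1/(n + 1/(-2739)) = 1/(-35650 + 1/(-2739)) = 1/(-35650 - 1/2739) = 1/(-97645351/2739) = -2739/97645351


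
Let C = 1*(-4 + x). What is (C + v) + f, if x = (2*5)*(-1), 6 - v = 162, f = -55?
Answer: -225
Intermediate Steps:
v = -156 (v = 6 - 1*162 = 6 - 162 = -156)
x = -10 (x = 10*(-1) = -10)
C = -14 (C = 1*(-4 - 10) = 1*(-14) = -14)
(C + v) + f = (-14 - 156) - 55 = -170 - 55 = -225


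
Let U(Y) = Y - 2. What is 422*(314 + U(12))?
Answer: 136728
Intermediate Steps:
U(Y) = -2 + Y
422*(314 + U(12)) = 422*(314 + (-2 + 12)) = 422*(314 + 10) = 422*324 = 136728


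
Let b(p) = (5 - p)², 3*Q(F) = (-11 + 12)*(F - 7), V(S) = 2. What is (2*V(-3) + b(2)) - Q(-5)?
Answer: 17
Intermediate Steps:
Q(F) = -7/3 + F/3 (Q(F) = ((-11 + 12)*(F - 7))/3 = (1*(-7 + F))/3 = (-7 + F)/3 = -7/3 + F/3)
(2*V(-3) + b(2)) - Q(-5) = (2*2 + (-5 + 2)²) - (-7/3 + (⅓)*(-5)) = (4 + (-3)²) - (-7/3 - 5/3) = (4 + 9) - 1*(-4) = 13 + 4 = 17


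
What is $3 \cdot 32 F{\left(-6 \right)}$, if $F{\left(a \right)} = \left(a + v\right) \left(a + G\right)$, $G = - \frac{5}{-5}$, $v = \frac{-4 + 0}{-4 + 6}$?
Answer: $3840$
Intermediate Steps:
$v = -2$ ($v = - \frac{4}{2} = \left(-4\right) \frac{1}{2} = -2$)
$G = 1$ ($G = \left(-5\right) \left(- \frac{1}{5}\right) = 1$)
$F{\left(a \right)} = \left(1 + a\right) \left(-2 + a\right)$ ($F{\left(a \right)} = \left(a - 2\right) \left(a + 1\right) = \left(-2 + a\right) \left(1 + a\right) = \left(1 + a\right) \left(-2 + a\right)$)
$3 \cdot 32 F{\left(-6 \right)} = 3 \cdot 32 \left(-2 + \left(-6\right)^{2} - -6\right) = 96 \left(-2 + 36 + 6\right) = 96 \cdot 40 = 3840$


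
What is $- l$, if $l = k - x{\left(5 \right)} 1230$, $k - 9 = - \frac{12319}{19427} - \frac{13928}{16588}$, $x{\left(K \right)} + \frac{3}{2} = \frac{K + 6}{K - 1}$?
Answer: $\frac{246520905247}{161127538} \approx 1530.0$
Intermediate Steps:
$x{\left(K \right)} = - \frac{3}{2} + \frac{6 + K}{-1 + K}$ ($x{\left(K \right)} = - \frac{3}{2} + \frac{K + 6}{K - 1} = - \frac{3}{2} + \frac{6 + K}{-1 + K}$)
$k = \frac{606342214}{80563769}$ ($k = 9 - \left(\frac{3482}{4147} + \frac{12319}{19427}\right) = 9 - \frac{118731707}{80563769} = \frac{606342214}{80563769} \approx 7.5262$)
$l = - \frac{246520905247}{161127538}$ ($l = \frac{606342214}{80563769} - \frac{15 - 5}{2 \left(-1 + 5\right)} 1230 = \frac{606342214}{80563769} - \frac{15 - 5}{2 \cdot 4} \cdot 1230 = \frac{606342214}{80563769} - \frac{1}{2} \cdot \frac{1}{4} \cdot 10 \cdot 1230 = \frac{606342214}{80563769} - \frac{5}{4} \cdot 1230 = \frac{606342214}{80563769} - \frac{3075}{2} = - \frac{246520905247}{161127538} \approx -1530.0$)
$- l = \left(-1\right) \left(- \frac{246520905247}{161127538}\right) = \frac{246520905247}{161127538}$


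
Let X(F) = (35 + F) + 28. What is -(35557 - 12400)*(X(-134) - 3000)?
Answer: 71115147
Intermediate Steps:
X(F) = 63 + F
-(35557 - 12400)*(X(-134) - 3000) = -(35557 - 12400)*((63 - 134) - 3000) = -23157*(-71 - 3000) = -23157*(-3071) = -1*(-71115147) = 71115147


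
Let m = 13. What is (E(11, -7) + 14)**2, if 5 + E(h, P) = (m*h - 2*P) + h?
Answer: 31329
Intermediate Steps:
E(h, P) = -5 - 2*P + 14*h (E(h, P) = -5 + ((13*h - 2*P) + h) = -5 + ((-2*P + 13*h) + h) = -5 + (-2*P + 14*h) = -5 - 2*P + 14*h)
(E(11, -7) + 14)**2 = ((-5 - 2*(-7) + 14*11) + 14)**2 = ((-5 + 14 + 154) + 14)**2 = (163 + 14)**2 = 177**2 = 31329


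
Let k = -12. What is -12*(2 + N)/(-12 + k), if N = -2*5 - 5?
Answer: -13/2 ≈ -6.5000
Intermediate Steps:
N = -15 (N = -10 - 5 = -15)
-12*(2 + N)/(-12 + k) = -12*(2 - 15)/(-12 - 12) = -(-156)/(-24) = -(-156)*(-1)/24 = -12*13/24 = -13/2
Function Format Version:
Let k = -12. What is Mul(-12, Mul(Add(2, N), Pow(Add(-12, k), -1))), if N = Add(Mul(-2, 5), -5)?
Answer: Rational(-13, 2) ≈ -6.5000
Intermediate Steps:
N = -15 (N = Add(-10, -5) = -15)
Mul(-12, Mul(Add(2, N), Pow(Add(-12, k), -1))) = Mul(-12, Mul(Add(2, -15), Pow(Add(-12, -12), -1))) = Mul(-12, Mul(-13, Pow(-24, -1))) = Mul(-12, Mul(-13, Rational(-1, 24))) = Mul(-12, Rational(13, 24)) = Rational(-13, 2)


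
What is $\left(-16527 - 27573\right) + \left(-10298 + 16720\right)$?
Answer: $-37678$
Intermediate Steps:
$\left(-16527 - 27573\right) + \left(-10298 + 16720\right) = -44100 + 6422 = -37678$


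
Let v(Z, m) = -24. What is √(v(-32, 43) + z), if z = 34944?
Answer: 6*√970 ≈ 186.87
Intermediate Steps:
√(v(-32, 43) + z) = √(-24 + 34944) = √34920 = 6*√970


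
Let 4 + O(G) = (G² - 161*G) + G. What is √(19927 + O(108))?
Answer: √14307 ≈ 119.61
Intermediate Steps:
O(G) = -4 + G² - 160*G (O(G) = -4 + ((G² - 161*G) + G) = -4 + (G² - 160*G) = -4 + G² - 160*G)
√(19927 + O(108)) = √(19927 + (-4 + 108² - 160*108)) = √(19927 + (-4 + 11664 - 17280)) = √(19927 - 5620) = √14307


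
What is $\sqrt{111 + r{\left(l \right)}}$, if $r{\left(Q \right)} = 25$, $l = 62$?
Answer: $2 \sqrt{34} \approx 11.662$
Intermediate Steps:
$\sqrt{111 + r{\left(l \right)}} = \sqrt{111 + 25} = \sqrt{136} = 2 \sqrt{34}$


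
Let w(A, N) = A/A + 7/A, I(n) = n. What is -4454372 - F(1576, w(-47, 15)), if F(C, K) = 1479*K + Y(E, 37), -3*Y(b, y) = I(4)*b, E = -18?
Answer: -209415772/47 ≈ -4.4557e+6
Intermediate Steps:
w(A, N) = 1 + 7/A
Y(b, y) = -4*b/3
F(C, K) = 24 + 1479*K (F(C, K) = 1479*K - 4/3*(-18) = 1479*K + 24 = 24 + 1479*K)
-4454372 - F(1576, w(-47, 15)) = -4454372 - (24 + 1479*((7 - 47)/(-47))) = -4454372 - (24 + 1479*(-1/47*(-40))) = -4454372 - (24 + 1479*(40/47)) = -4454372 - (24 + 59160/47) = -4454372 - 1*60288/47 = -4454372 - 60288/47 = -209415772/47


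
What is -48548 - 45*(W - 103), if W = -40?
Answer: -42113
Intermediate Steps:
-48548 - 45*(W - 103) = -48548 - 45*(-40 - 103) = -48548 - 45*(-143) = -48548 - 1*(-6435) = -48548 + 6435 = -42113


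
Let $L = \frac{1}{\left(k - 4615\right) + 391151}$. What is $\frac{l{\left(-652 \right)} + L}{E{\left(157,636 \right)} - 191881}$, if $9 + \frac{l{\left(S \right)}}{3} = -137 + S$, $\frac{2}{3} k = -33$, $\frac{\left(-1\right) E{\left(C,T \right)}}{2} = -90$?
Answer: $\frac{1850497360}{148179697073} \approx 0.012488$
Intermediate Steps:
$E{\left(C,T \right)} = 180$ ($E{\left(C,T \right)} = \left(-2\right) \left(-90\right) = 180$)
$k = - \frac{99}{2}$ ($k = \frac{3}{2} \left(-33\right) = - \frac{99}{2} \approx -49.5$)
$l{\left(S \right)} = -438 + 3 S$ ($l{\left(S \right)} = -27 + 3 \left(-137 + S\right) = -27 + \left(-411 + 3 S\right) = -438 + 3 S$)
$L = \frac{2}{772973}$ ($L = \frac{1}{\left(- \frac{99}{2} - 4615\right) + 391151} = \frac{1}{- \frac{9329}{2} + 391151} = \frac{1}{\frac{772973}{2}} = \frac{2}{772973} \approx 2.5874 \cdot 10^{-6}$)
$\frac{l{\left(-652 \right)} + L}{E{\left(157,636 \right)} - 191881} = \frac{\left(-438 + 3 \left(-652\right)\right) + \frac{2}{772973}}{180 - 191881} = \frac{\left(-438 - 1956\right) + \frac{2}{772973}}{-191701} = \left(-2394 + \frac{2}{772973}\right) \left(- \frac{1}{191701}\right) = \left(- \frac{1850497360}{772973}\right) \left(- \frac{1}{191701}\right) = \frac{1850497360}{148179697073}$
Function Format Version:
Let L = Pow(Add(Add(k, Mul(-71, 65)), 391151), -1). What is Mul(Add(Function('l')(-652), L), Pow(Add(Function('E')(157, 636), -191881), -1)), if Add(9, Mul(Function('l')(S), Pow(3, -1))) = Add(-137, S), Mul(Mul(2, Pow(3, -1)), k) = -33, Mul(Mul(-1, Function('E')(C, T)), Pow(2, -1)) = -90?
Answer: Rational(1850497360, 148179697073) ≈ 0.012488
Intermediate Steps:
Function('E')(C, T) = 180 (Function('E')(C, T) = Mul(-2, -90) = 180)
k = Rational(-99, 2) (k = Mul(Rational(3, 2), -33) = Rational(-99, 2) ≈ -49.500)
Function('l')(S) = Add(-438, Mul(3, S)) (Function('l')(S) = Add(-27, Mul(3, Add(-137, S))) = Add(-27, Add(-411, Mul(3, S))) = Add(-438, Mul(3, S)))
L = Rational(2, 772973) (L = Pow(Add(Add(Rational(-99, 2), Mul(-71, 65)), 391151), -1) = Pow(Add(Add(Rational(-99, 2), -4615), 391151), -1) = Pow(Add(Rational(-9329, 2), 391151), -1) = Pow(Rational(772973, 2), -1) = Rational(2, 772973) ≈ 2.5874e-6)
Mul(Add(Function('l')(-652), L), Pow(Add(Function('E')(157, 636), -191881), -1)) = Mul(Add(Add(-438, Mul(3, -652)), Rational(2, 772973)), Pow(Add(180, -191881), -1)) = Mul(Add(Add(-438, -1956), Rational(2, 772973)), Pow(-191701, -1)) = Mul(Add(-2394, Rational(2, 772973)), Rational(-1, 191701)) = Mul(Rational(-1850497360, 772973), Rational(-1, 191701)) = Rational(1850497360, 148179697073)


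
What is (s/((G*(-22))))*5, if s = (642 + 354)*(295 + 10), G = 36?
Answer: -126575/66 ≈ -1917.8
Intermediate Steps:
s = 303780 (s = 996*305 = 303780)
(s/((G*(-22))))*5 = (303780/((36*(-22))))*5 = (303780/(-792))*5 = (303780*(-1/792))*5 = -25315/66*5 = -126575/66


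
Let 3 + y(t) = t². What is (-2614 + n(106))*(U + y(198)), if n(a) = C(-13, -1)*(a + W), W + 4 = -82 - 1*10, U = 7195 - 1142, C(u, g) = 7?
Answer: -115126176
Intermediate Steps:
U = 6053
W = -96 (W = -4 + (-82 - 1*10) = -4 + (-82 - 10) = -4 - 92 = -96)
n(a) = -672 + 7*a (n(a) = 7*(a - 96) = 7*(-96 + a) = -672 + 7*a)
y(t) = -3 + t²
(-2614 + n(106))*(U + y(198)) = (-2614 + (-672 + 7*106))*(6053 + (-3 + 198²)) = (-2614 + (-672 + 742))*(6053 + (-3 + 39204)) = (-2614 + 70)*(6053 + 39201) = -2544*45254 = -115126176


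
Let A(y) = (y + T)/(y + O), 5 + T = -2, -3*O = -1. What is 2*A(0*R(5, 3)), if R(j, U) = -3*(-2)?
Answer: -42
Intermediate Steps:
O = 1/3 (O = -1/3*(-1) = 1/3 ≈ 0.33333)
T = -7 (T = -5 - 2 = -7)
R(j, U) = 6
A(y) = (-7 + y)/(1/3 + y) (A(y) = (y - 7)/(y + 1/3) = (-7 + y)/(1/3 + y))
2*A(0*R(5, 3)) = 2*(3*(-7 + 0*6)/(1 + 3*(0*6))) = 2*(3*(-7 + 0)/(1 + 3*0)) = 2*(3*(-7)/(1 + 0)) = 2*(3*(-7)/1) = 2*(3*1*(-7)) = 2*(-21) = -42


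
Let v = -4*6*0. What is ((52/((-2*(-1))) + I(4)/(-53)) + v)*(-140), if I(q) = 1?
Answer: -192780/53 ≈ -3637.4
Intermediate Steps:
v = 0 (v = -24*0 = 0)
((52/((-2*(-1))) + I(4)/(-53)) + v)*(-140) = ((52/((-2*(-1))) + 1/(-53)) + 0)*(-140) = ((52/2 + 1*(-1/53)) + 0)*(-140) = ((52*(½) - 1/53) + 0)*(-140) = ((26 - 1/53) + 0)*(-140) = (1377/53 + 0)*(-140) = (1377/53)*(-140) = -192780/53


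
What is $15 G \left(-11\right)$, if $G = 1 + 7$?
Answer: $-1320$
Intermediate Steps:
$G = 8$
$15 G \left(-11\right) = 15 \cdot 8 \left(-11\right) = 120 \left(-11\right) = -1320$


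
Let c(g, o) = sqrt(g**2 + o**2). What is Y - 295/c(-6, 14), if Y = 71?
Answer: 71 - 295*sqrt(58)/116 ≈ 51.632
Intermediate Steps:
Y - 295/c(-6, 14) = 71 - 295/sqrt((-6)**2 + 14**2) = 71 - 295/sqrt(36 + 196) = 71 - 295*sqrt(58)/116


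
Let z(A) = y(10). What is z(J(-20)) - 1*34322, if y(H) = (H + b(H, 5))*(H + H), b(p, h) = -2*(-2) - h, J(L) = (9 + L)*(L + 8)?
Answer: -34142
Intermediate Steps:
J(L) = (8 + L)*(9 + L) (J(L) = (9 + L)*(8 + L) = (8 + L)*(9 + L))
b(p, h) = 4 - h
y(H) = 2*H*(-1 + H) (y(H) = (H + (4 - 1*5))*(H + H) = (H + (4 - 5))*(2*H) = (H - 1)*(2*H) = (-1 + H)*(2*H) = 2*H*(-1 + H))
z(A) = 180 (z(A) = 2*10*(-1 + 10) = 2*10*9 = 180)
z(J(-20)) - 1*34322 = 180 - 1*34322 = 180 - 34322 = -34142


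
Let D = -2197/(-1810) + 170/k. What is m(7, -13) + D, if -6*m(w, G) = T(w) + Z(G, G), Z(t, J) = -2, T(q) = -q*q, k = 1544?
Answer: 6863577/698660 ≈ 9.8239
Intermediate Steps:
T(q) = -q**2
D = 924967/698660 (D = -2197/(-1810) + 170/1544 = -2197*(-1/1810) + 170*(1/1544) = 2197/1810 + 85/772 = 924967/698660 ≈ 1.3239)
m(w, G) = 1/3 + w**2/6 (m(w, G) = -(-w**2 - 2)/6 = -(-2 - w**2)/6 = 1/3 + w**2/6)
m(7, -13) + D = (1/3 + (1/6)*7**2) + 924967/698660 = (1/3 + (1/6)*49) + 924967/698660 = (1/3 + 49/6) + 924967/698660 = 17/2 + 924967/698660 = 6863577/698660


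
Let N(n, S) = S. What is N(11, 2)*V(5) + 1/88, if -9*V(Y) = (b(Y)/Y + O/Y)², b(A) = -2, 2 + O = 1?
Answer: -151/2200 ≈ -0.068636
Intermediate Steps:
O = -1 (O = -2 + 1 = -1)
V(Y) = -1/Y² (V(Y) = -(-2/Y - 1/Y)²/9 = -9/Y²/9 = -1/Y²)
N(11, 2)*V(5) + 1/88 = 2*(-1/5²) + 1/88 = 2*(-1*1/25) + 1/88 = 2*(-1/25) + 1/88 = -2/25 + 1/88 = -151/2200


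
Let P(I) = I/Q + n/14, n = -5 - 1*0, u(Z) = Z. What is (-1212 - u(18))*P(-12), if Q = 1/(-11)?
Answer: -1133445/7 ≈ -1.6192e+5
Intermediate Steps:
Q = -1/11 ≈ -0.090909
n = -5 (n = -5 + 0 = -5)
P(I) = -5/14 - 11*I (P(I) = I/(-1/11) - 5/14 = I*(-11) - 5*1/14 = -11*I - 5/14 = -5/14 - 11*I)
(-1212 - u(18))*P(-12) = (-1212 - 1*18)*(-5/14 - 11*(-12)) = (-1212 - 18)*(-5/14 + 132) = -1230*1843/14 = -1133445/7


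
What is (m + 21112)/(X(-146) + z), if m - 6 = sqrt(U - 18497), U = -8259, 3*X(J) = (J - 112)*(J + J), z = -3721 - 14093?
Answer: 10559/3649 + I*sqrt(6689)/3649 ≈ 2.8937 + 0.022413*I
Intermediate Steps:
z = -17814
X(J) = 2*J*(-112 + J)/3 (X(J) = ((J - 112)*(J + J))/3 = ((-112 + J)*(2*J))/3 = (2*J*(-112 + J))/3 = 2*J*(-112 + J)/3)
m = 6 + 2*I*sqrt(6689) (m = 6 + sqrt(-8259 - 18497) = 6 + sqrt(-26756) = 6 + 2*I*sqrt(6689) ≈ 6.0 + 163.57*I)
(m + 21112)/(X(-146) + z) = ((6 + 2*I*sqrt(6689)) + 21112)/((2/3)*(-146)*(-112 - 146) - 17814) = (21118 + 2*I*sqrt(6689))/((2/3)*(-146)*(-258) - 17814) = (21118 + 2*I*sqrt(6689))/(25112 - 17814) = (21118 + 2*I*sqrt(6689))/7298 = (21118 + 2*I*sqrt(6689))*(1/7298) = 10559/3649 + I*sqrt(6689)/3649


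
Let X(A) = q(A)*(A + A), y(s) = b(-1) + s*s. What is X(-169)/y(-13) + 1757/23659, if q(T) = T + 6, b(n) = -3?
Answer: 651880304/1963697 ≈ 331.97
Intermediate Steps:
q(T) = 6 + T
y(s) = -3 + s**2 (y(s) = -3 + s*s = -3 + s**2)
X(A) = 2*A*(6 + A) (X(A) = (6 + A)*(A + A) = (6 + A)*(2*A) = 2*A*(6 + A))
X(-169)/y(-13) + 1757/23659 = (2*(-169)*(6 - 169))/(-3 + (-13)**2) + 1757/23659 = (2*(-169)*(-163))/(-3 + 169) + 1757*(1/23659) = 55094/166 + 1757/23659 = 55094*(1/166) + 1757/23659 = 27547/83 + 1757/23659 = 651880304/1963697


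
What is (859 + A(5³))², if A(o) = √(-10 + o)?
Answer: (859 + √115)² ≈ 7.5642e+5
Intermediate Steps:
(859 + A(5³))² = (859 + √(-10 + 5³))² = (859 + √(-10 + 125))² = (859 + √115)²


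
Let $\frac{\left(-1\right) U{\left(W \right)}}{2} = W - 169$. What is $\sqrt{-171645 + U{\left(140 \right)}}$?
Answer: $i \sqrt{171587} \approx 414.23 i$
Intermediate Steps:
$U{\left(W \right)} = 338 - 2 W$ ($U{\left(W \right)} = - 2 \left(W - 169\right) = - 2 \left(-169 + W\right) = 338 - 2 W$)
$\sqrt{-171645 + U{\left(140 \right)}} = \sqrt{-171645 + \left(338 - 280\right)} = \sqrt{-171645 + 58} = \sqrt{-171587} = i \sqrt{171587}$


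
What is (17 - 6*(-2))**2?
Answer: 841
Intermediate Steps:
(17 - 6*(-2))**2 = (17 + 12)**2 = 29**2 = 841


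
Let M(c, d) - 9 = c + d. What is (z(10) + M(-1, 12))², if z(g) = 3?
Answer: 529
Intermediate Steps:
M(c, d) = 9 + c + d (M(c, d) = 9 + (c + d) = 9 + c + d)
(z(10) + M(-1, 12))² = (3 + (9 - 1 + 12))² = (3 + 20)² = 23² = 529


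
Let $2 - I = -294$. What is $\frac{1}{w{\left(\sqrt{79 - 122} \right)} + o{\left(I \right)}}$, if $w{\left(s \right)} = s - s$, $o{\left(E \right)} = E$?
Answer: $\frac{1}{296} \approx 0.0033784$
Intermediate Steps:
$I = 296$ ($I = 2 - -294 = 2 + 294 = 296$)
$w{\left(s \right)} = 0$
$\frac{1}{w{\left(\sqrt{79 - 122} \right)} + o{\left(I \right)}} = \frac{1}{0 + 296} = \frac{1}{296}$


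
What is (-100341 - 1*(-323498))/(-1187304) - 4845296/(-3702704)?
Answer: 307909687841/274764704376 ≈ 1.1206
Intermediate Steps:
(-100341 - 1*(-323498))/(-1187304) - 4845296/(-3702704) = (-100341 + 323498)*(-1/1187304) - 4845296*(-1/3702704) = 223157*(-1/1187304) + 302831/231419 = -223157/1187304 + 302831/231419 = 307909687841/274764704376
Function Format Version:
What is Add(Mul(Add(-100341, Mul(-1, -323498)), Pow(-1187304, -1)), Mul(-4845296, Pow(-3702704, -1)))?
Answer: Rational(307909687841, 274764704376) ≈ 1.1206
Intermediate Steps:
Add(Mul(Add(-100341, Mul(-1, -323498)), Pow(-1187304, -1)), Mul(-4845296, Pow(-3702704, -1))) = Add(Mul(Add(-100341, 323498), Rational(-1, 1187304)), Mul(-4845296, Rational(-1, 3702704))) = Add(Mul(223157, Rational(-1, 1187304)), Rational(302831, 231419)) = Add(Rational(-223157, 1187304), Rational(302831, 231419)) = Rational(307909687841, 274764704376)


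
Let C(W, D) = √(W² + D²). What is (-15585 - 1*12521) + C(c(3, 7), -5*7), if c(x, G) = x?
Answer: -28106 + √1234 ≈ -28071.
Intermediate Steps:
C(W, D) = √(D² + W²)
(-15585 - 1*12521) + C(c(3, 7), -5*7) = (-15585 - 1*12521) + √((-5*7)² + 3²) = (-15585 - 12521) + √((-35)² + 9) = -28106 + √(1225 + 9) = -28106 + √1234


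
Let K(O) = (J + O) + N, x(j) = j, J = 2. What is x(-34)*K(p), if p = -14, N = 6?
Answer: 204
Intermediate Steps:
K(O) = 8 + O (K(O) = (2 + O) + 6 = 8 + O)
x(-34)*K(p) = -34*(8 - 14) = -34*(-6) = 204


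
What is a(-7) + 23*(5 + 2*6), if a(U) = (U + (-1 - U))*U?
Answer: 398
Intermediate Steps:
a(U) = -U
a(-7) + 23*(5 + 2*6) = -1*(-7) + 23*(5 + 2*6) = 7 + 23*(5 + 12) = 7 + 23*17 = 7 + 391 = 398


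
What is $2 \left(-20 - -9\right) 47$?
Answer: $-1034$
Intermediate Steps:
$2 \left(-20 - -9\right) 47 = 2 \left(-20 + 9\right) 47 = 2 \left(-11\right) 47 = \left(-22\right) 47 = -1034$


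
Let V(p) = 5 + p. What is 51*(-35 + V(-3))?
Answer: -1683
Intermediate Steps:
51*(-35 + V(-3)) = 51*(-35 + (5 - 3)) = 51*(-35 + 2) = 51*(-33) = -1683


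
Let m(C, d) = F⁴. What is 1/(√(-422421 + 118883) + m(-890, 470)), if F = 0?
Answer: -I*√303538/303538 ≈ -0.0018151*I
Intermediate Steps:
m(C, d) = 0 (m(C, d) = 0⁴ = 0)
1/(√(-422421 + 118883) + m(-890, 470)) = 1/(√(-422421 + 118883) + 0) = 1/(√(-303538) + 0) = 1/(I*√303538 + 0) = 1/(I*√303538) = -I*√303538/303538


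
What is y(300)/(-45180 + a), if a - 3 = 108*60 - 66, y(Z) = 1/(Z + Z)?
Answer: -1/23257800 ≈ -4.2996e-8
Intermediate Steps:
y(Z) = 1/(2*Z)
a = 6417 (a = 3 + (108*60 - 66) = 3 + (6480 - 66) = 3 + 6414 = 6417)
y(300)/(-45180 + a) = ((½)/300)/(-45180 + 6417) = ((½)*(1/300))/(-38763) = (1/600)*(-1/38763) = -1/23257800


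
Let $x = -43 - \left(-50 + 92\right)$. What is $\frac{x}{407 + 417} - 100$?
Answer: $- \frac{82485}{824} \approx -100.1$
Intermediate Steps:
$x = -85$ ($x = -43 - 42 = -85$)
$\frac{x}{407 + 417} - 100 = - \frac{85}{407 + 417} - 100 = - \frac{85}{824} - 100 = - \frac{82485}{824}$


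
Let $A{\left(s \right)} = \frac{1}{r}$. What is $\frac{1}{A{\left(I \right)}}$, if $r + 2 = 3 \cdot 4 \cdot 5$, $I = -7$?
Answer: $58$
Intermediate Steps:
$r = 58$ ($r = -2 + 3 \cdot 4 \cdot 5 = -2 + 12 \cdot 5 = -2 + 60 = 58$)
$A{\left(s \right)} = \frac{1}{58}$
$\frac{1}{A{\left(I \right)}} = \frac{1}{\frac{1}{58}} = 58$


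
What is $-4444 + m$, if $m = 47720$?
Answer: $43276$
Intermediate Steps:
$-4444 + m = -4444 + 47720 = 43276$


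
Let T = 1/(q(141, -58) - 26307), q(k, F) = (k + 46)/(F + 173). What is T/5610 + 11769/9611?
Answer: 39946132397471/32621487007956 ≈ 1.2245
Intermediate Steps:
q(k, F) = (46 + k)/(173 + F)
T = -115/3025118 (T = 1/((46 + 141)/(173 - 58) - 26307) = 1/(187/115 - 26307) = 1/(-3025118/115) = -115/3025118 ≈ -3.8015e-5)
T/5610 + 11769/9611 = -115/3025118/5610 + 11769/9611 = -115/3025118*1/5610 + 11769*(1/9611) = -23/3394182396 + 11769/9611 = 39946132397471/32621487007956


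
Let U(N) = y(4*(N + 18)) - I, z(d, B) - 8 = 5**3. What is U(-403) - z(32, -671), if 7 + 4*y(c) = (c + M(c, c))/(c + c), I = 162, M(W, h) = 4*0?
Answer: -2373/8 ≈ -296.63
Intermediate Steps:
z(d, B) = 133 (z(d, B) = 8 + 5**3 = 8 + 125 = 133)
M(W, h) = 0
y(c) = -13/8 (y(c) = -7/4 + ((c + 0)/(c + c))/4 = -7/4 + (c/((2*c)))/4 = -7/4 + (c*(1/(2*c)))/4 = -7/4 + (1/4)*(1/2) = -7/4 + 1/8 = -13/8)
U(N) = -1309/8 (U(N) = -13/8 - 1*162 = -13/8 - 162 = -1309/8)
U(-403) - z(32, -671) = -1309/8 - 1*133 = -1309/8 - 133 = -2373/8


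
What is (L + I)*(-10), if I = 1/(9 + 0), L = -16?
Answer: 1430/9 ≈ 158.89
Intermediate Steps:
I = ⅑ (I = 1/9 = ⅑ ≈ 0.11111)
(L + I)*(-10) = (-16 + ⅑)*(-10) = -143/9*(-10) = 1430/9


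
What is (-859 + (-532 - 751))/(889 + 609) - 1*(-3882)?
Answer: 415221/107 ≈ 3880.6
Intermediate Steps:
(-859 + (-532 - 751))/(889 + 609) - 1*(-3882) = (-859 - 1283)/1498 + 3882 = -2142*1/1498 + 3882 = -153/107 + 3882 = 415221/107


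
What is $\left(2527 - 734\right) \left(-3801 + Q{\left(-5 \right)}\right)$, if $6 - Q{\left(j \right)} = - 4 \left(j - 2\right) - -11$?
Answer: $-6874362$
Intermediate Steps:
$Q{\left(j \right)} = -13 + 4 j$ ($Q{\left(j \right)} = 6 - \left(- 4 \left(j - 2\right) - -11\right) = 6 - \left(- 4 \left(-2 + j\right) + 11\right) = 6 - \left(\left(8 - 4 j\right) + 11\right) = 6 - \left(19 - 4 j\right) = 6 + \left(-19 + 4 j\right) = -13 + 4 j$)
$\left(2527 - 734\right) \left(-3801 + Q{\left(-5 \right)}\right) = \left(2527 - 734\right) \left(-3801 + \left(-13 + 4 \left(-5\right)\right)\right) = 1793 \left(-3801 - 33\right) = 1793 \left(-3834\right) = -6874362$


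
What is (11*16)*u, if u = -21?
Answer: -3696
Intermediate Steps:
(11*16)*u = (11*16)*(-21) = 176*(-21) = -3696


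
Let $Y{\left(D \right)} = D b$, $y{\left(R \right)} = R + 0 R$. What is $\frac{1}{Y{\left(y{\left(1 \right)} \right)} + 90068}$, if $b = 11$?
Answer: $\frac{1}{90079} \approx 1.1101 \cdot 10^{-5}$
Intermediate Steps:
$y{\left(R \right)} = R$ ($y{\left(R \right)} = R + 0 = R$)
$Y{\left(D \right)} = 11 D$ ($Y{\left(D \right)} = D 11 = 11 D$)
$\frac{1}{Y{\left(y{\left(1 \right)} \right)} + 90068} = \frac{1}{11 \cdot 1 + 90068} = \frac{1}{11 + 90068} = \frac{1}{90079}$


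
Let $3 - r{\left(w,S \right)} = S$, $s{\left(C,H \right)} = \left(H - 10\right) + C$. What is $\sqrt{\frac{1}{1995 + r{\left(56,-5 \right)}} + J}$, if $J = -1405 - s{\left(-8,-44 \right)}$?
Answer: $\frac{6 i \sqrt{149670169}}{2003} \approx 36.647 i$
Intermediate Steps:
$s{\left(C,H \right)} = -10 + C + H$ ($s{\left(C,H \right)} = \left(-10 + H\right) + C = -10 + C + H$)
$r{\left(w,S \right)} = 3 - S$
$J = -1343$ ($J = -1405 - \left(-10 - 8 - 44\right) = -1405 - -62 = -1405 + 62 = -1343$)
$\sqrt{\frac{1}{1995 + r{\left(56,-5 \right)}} + J} = \sqrt{\frac{1}{1995 + \left(3 - -5\right)} - 1343} = \sqrt{\frac{1}{1995 + \left(3 + 5\right)} - 1343} = \sqrt{\frac{1}{1995 + 8} - 1343} = \sqrt{\frac{1}{2003} - 1343} = \sqrt{- \frac{2690028}{2003}} = \frac{6 i \sqrt{149670169}}{2003}$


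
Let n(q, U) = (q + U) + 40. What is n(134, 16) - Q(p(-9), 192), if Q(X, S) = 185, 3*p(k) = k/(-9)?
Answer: 5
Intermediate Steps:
n(q, U) = 40 + U + q (n(q, U) = (U + q) + 40 = 40 + U + q)
p(k) = -k/27 (p(k) = (k/(-9))/3 = (k*(-1/9))/3 = (-k/9)/3 = -k/27)
n(134, 16) - Q(p(-9), 192) = (40 + 16 + 134) - 1*185 = 190 - 185 = 5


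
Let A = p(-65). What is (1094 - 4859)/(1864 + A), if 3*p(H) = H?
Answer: -11295/5527 ≈ -2.0436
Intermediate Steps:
p(H) = H/3
A = -65/3 (A = (⅓)*(-65) = -65/3 ≈ -21.667)
(1094 - 4859)/(1864 + A) = (1094 - 4859)/(1864 - 65/3) = -3765/5527/3 = -3765*3/5527 = -11295/5527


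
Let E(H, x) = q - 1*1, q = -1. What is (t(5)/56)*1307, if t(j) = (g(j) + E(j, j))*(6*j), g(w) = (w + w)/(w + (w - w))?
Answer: 0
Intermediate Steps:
g(w) = 2 (g(w) = (2*w)/(w + 0) = (2*w)/w = 2)
E(H, x) = -2 (E(H, x) = -1 - 1*1 = -1 - 1 = -2)
t(j) = 0 (t(j) = (2 - 2)*(6*j) = 0*(6*j) = 0)
(t(5)/56)*1307 = (0/56)*1307 = (0*(1/56))*1307 = 0*1307 = 0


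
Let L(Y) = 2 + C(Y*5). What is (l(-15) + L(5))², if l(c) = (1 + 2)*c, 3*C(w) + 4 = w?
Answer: 1296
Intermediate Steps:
C(w) = -4/3 + w/3
L(Y) = ⅔ + 5*Y/3 (L(Y) = 2 + (-4/3 + (Y*5)/3) = 2 + (-4/3 + (5*Y)/3) = 2 + (-4/3 + 5*Y/3) = ⅔ + 5*Y/3)
l(c) = 3*c
(l(-15) + L(5))² = (3*(-15) + (⅔ + (5/3)*5))² = (-45 + (⅔ + 25/3))² = (-45 + 9)² = (-36)² = 1296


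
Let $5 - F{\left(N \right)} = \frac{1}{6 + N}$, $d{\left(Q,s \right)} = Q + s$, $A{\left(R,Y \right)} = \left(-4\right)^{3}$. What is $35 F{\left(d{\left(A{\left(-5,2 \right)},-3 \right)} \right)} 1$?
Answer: $\frac{10710}{61} \approx 175.57$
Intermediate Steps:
$A{\left(R,Y \right)} = -64$
$F{\left(N \right)} = 5 - \frac{1}{6 + N}$
$35 F{\left(d{\left(A{\left(-5,2 \right)},-3 \right)} \right)} 1 = 35 \frac{29 + 5 \left(-64 - 3\right)}{6 - 67} \cdot 1 = 35 \frac{29 + 5 \left(-67\right)}{6 - 67} \cdot 1 = 35 \frac{29 - 335}{-61} \cdot 1 = 35 \left(\left(- \frac{1}{61}\right) \left(-306\right)\right) 1 = 35 \cdot \frac{306}{61} \cdot 1 = \frac{10710}{61} \cdot 1 = \frac{10710}{61}$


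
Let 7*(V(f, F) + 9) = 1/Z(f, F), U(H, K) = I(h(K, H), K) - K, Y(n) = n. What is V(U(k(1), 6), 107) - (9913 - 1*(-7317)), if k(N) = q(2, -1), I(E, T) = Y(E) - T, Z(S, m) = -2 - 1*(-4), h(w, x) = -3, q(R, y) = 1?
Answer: -241345/14 ≈ -17239.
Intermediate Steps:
Z(S, m) = 2 (Z(S, m) = -2 + 4 = 2)
I(E, T) = E - T
k(N) = 1
U(H, K) = -3 - 2*K (U(H, K) = (-3 - K) - K = -3 - 2*K)
V(f, F) = -125/14 (V(f, F) = -9 + (⅐)/2 = -9 + (⅐)*(½) = -9 + 1/14 = -125/14)
V(U(k(1), 6), 107) - (9913 - 1*(-7317)) = -125/14 - (9913 - 1*(-7317)) = -125/14 - (9913 + 7317) = -125/14 - 1*17230 = -125/14 - 17230 = -241345/14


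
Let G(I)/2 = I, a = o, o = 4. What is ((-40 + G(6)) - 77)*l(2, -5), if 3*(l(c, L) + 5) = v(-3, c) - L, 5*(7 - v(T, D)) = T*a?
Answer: 21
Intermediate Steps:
a = 4
G(I) = 2*I
v(T, D) = 7 - 4*T/5 (v(T, D) = 7 - T*4/5 = 7 - 4*T/5)
l(c, L) = -28/15 - L/3 (l(c, L) = -5 + ((7 - ⅘*(-3)) - L)/3 = -5 + ((7 + 12/5) - L)/3 = -5 + (47/5 - L)/3 = -5 + (47/15 - L/3) = -28/15 - L/3)
((-40 + G(6)) - 77)*l(2, -5) = ((-40 + 2*6) - 77)*(-28/15 - ⅓*(-5)) = ((-40 + 12) - 77)*(-28/15 + 5/3) = (-28 - 77)*(-⅕) = -105*(-⅕) = 21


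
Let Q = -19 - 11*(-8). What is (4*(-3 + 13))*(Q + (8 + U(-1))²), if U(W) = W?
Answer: 4720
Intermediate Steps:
Q = 69 (Q = -19 + 88 = 69)
(4*(-3 + 13))*(Q + (8 + U(-1))²) = (4*(-3 + 13))*(69 + (8 - 1)²) = (4*10)*(69 + 7²) = 40*(69 + 49) = 40*118 = 4720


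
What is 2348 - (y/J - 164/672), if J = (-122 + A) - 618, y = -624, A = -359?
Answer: 61922309/26376 ≈ 2347.7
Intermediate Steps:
J = -1099 (J = (-122 - 359) - 618 = -481 - 618 = -1099)
2348 - (y/J - 164/672) = 2348 - (-624/(-1099) - 164/672) = 2348 - (-624*(-1/1099) - 164*1/672) = 2348 - (624/1099 - 41/168) = 2348 - 1*8539/26376 = 2348 - 8539/26376 = 61922309/26376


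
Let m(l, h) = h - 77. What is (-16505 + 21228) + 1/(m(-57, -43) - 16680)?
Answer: 79346399/16800 ≈ 4723.0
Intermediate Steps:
m(l, h) = -77 + h
(-16505 + 21228) + 1/(m(-57, -43) - 16680) = (-16505 + 21228) + 1/((-77 - 43) - 16680) = 4723 + 1/(-120 - 16680) = 4723 + 1/(-16800) = 4723 - 1/16800 = 79346399/16800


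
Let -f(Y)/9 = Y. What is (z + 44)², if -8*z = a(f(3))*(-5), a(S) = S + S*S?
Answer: 3728761/16 ≈ 2.3305e+5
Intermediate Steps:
f(Y) = -9*Y
a(S) = S + S²
z = 1755/4 (z = -(-9*3)*(1 - 9*3)*(-5)/8 = -(-27*(1 - 27))*(-5)/8 = -(-27*(-26))*(-5)/8 = -351*(-5)/4 = -⅛*(-3510) = 1755/4 ≈ 438.75)
(z + 44)² = (1755/4 + 44)² = (1931/4)² = 3728761/16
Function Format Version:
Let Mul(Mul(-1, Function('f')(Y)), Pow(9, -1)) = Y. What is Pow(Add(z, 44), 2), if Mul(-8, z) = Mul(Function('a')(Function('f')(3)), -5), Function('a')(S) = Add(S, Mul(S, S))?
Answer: Rational(3728761, 16) ≈ 2.3305e+5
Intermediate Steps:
Function('f')(Y) = Mul(-9, Y)
Function('a')(S) = Add(S, Pow(S, 2))
z = Rational(1755, 4) (z = Mul(Rational(-1, 8), Mul(Mul(Mul(-9, 3), Add(1, Mul(-9, 3))), -5)) = Mul(Rational(-1, 8), Mul(Mul(-27, Add(1, -27)), -5)) = Mul(Rational(-1, 8), Mul(Mul(-27, -26), -5)) = Mul(Rational(-1, 8), Mul(702, -5)) = Mul(Rational(-1, 8), -3510) = Rational(1755, 4) ≈ 438.75)
Pow(Add(z, 44), 2) = Pow(Add(Rational(1755, 4), 44), 2) = Pow(Rational(1931, 4), 2) = Rational(3728761, 16)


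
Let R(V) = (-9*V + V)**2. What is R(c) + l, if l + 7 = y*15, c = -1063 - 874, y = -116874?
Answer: 238372899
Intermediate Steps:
c = -1937
R(V) = 64*V**2 (R(V) = (-8*V)**2 = 64*V**2)
l = -1753117 (l = -7 - 116874*15 = -7 - 1753110 = -1753117)
R(c) + l = 64*(-1937)**2 - 1753117 = 64*3751969 - 1753117 = 240126016 - 1753117 = 238372899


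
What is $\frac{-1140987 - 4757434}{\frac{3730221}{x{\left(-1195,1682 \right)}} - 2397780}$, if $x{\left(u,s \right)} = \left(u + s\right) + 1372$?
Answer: $\frac{996833149}{404885709} \approx 2.462$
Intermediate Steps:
$x{\left(u,s \right)} = 1372 + s + u$ ($x{\left(u,s \right)} = \left(s + u\right) + 1372 = 1372 + s + u$)
$\frac{-1140987 - 4757434}{\frac{3730221}{x{\left(-1195,1682 \right)}} - 2397780} = \frac{-1140987 - 4757434}{\frac{3730221}{1372 + 1682 - 1195} - 2397780} = - \frac{5898421}{\frac{3730221}{1859} - 2397780} = - \frac{5898421}{3730221 \cdot \frac{1}{1859} - 2397780} = - \frac{5898421}{\frac{339111}{169} - 2397780} = - \frac{5898421}{- \frac{404885709}{169}} = \left(-5898421\right) \left(- \frac{169}{404885709}\right) = \frac{996833149}{404885709}$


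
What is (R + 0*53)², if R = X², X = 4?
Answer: 256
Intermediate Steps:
R = 16 (R = 4² = 16)
(R + 0*53)² = (16 + 0*53)² = (16 + 0)² = 16² = 256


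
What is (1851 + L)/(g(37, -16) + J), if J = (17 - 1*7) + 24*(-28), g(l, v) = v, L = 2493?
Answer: -724/113 ≈ -6.4071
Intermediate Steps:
J = -662 (J = (17 - 7) - 672 = 10 - 672 = -662)
(1851 + L)/(g(37, -16) + J) = (1851 + 2493)/(-16 - 662) = 4344/(-678) = 4344*(-1/678) = -724/113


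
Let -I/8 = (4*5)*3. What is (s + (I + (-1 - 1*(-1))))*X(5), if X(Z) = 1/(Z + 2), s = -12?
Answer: -492/7 ≈ -70.286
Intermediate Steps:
X(Z) = 1/(2 + Z)
I = -480 (I = -8*4*5*3 = -160*3 = -8*60 = -480)
(s + (I + (-1 - 1*(-1))))*X(5) = (-12 + (-480 + (-1 - 1*(-1))))/(2 + 5) = (-12 + (-480 + (-1 + 1)))/7 = (-12 + (-480 + 0))*(⅐) = (-12 - 480)*(⅐) = -492*⅐ = -492/7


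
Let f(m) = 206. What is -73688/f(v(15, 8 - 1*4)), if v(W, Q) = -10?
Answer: -36844/103 ≈ -357.71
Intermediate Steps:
-73688/f(v(15, 8 - 1*4)) = -73688/206 = -73688*1/206 = -36844/103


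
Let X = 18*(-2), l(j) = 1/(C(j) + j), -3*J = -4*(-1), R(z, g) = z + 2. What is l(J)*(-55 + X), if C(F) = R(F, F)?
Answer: 273/2 ≈ 136.50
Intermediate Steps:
R(z, g) = 2 + z
C(F) = 2 + F
J = -4/3 (J = -(-4)*(-1)/3 = -1/3*4 = -4/3 ≈ -1.3333)
l(j) = 1/(2 + 2*j) (l(j) = 1/((2 + j) + j) = 1/(2 + 2*j))
X = -36
l(J)*(-55 + X) = (1/(2*(1 - 4/3)))*(-55 - 36) = (1/(2*(-1/3)))*(-91) = ((1/2)*(-3))*(-91) = -3/2*(-91) = 273/2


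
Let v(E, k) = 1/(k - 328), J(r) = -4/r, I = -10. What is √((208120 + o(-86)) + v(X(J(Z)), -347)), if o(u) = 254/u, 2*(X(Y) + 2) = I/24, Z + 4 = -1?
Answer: 4*√48702315183/1935 ≈ 456.20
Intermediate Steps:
Z = -5 (Z = -4 - 1 = -5)
X(Y) = -53/24 (X(Y) = -2 + (-10/24)/2 = -2 + (-10*1/24)/2 = -2 + (½)*(-5/12) = -2 - 5/24 = -53/24)
v(E, k) = 1/(-328 + k)
√((208120 + o(-86)) + v(X(J(Z)), -347)) = √((208120 + 254/(-86)) + 1/(-328 - 347)) = √((208120 + 254*(-1/86)) + 1/(-675)) = √((208120 - 127/43) - 1/675) = √(8949033/43 - 1/675) = √(6040597232/29025) = 4*√48702315183/1935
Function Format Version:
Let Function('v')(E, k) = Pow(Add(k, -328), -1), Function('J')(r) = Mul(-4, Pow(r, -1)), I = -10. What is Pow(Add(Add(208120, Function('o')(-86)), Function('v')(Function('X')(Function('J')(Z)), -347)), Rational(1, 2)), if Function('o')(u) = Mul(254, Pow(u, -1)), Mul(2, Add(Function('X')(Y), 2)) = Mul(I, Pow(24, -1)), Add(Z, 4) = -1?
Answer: Mul(Rational(4, 1935), Pow(48702315183, Rational(1, 2))) ≈ 456.20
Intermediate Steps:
Z = -5 (Z = Add(-4, -1) = -5)
Function('X')(Y) = Rational(-53, 24) (Function('X')(Y) = Add(-2, Mul(Rational(1, 2), Mul(-10, Pow(24, -1)))) = Add(-2, Mul(Rational(1, 2), Mul(-10, Rational(1, 24)))) = Add(-2, Mul(Rational(1, 2), Rational(-5, 12))) = Add(-2, Rational(-5, 24)) = Rational(-53, 24))
Function('v')(E, k) = Pow(Add(-328, k), -1)
Pow(Add(Add(208120, Function('o')(-86)), Function('v')(Function('X')(Function('J')(Z)), -347)), Rational(1, 2)) = Pow(Add(Add(208120, Mul(254, Pow(-86, -1))), Pow(Add(-328, -347), -1)), Rational(1, 2)) = Pow(Add(Add(208120, Mul(254, Rational(-1, 86))), Pow(-675, -1)), Rational(1, 2)) = Pow(Add(Add(208120, Rational(-127, 43)), Rational(-1, 675)), Rational(1, 2)) = Pow(Add(Rational(8949033, 43), Rational(-1, 675)), Rational(1, 2)) = Pow(Rational(6040597232, 29025), Rational(1, 2)) = Mul(Rational(4, 1935), Pow(48702315183, Rational(1, 2)))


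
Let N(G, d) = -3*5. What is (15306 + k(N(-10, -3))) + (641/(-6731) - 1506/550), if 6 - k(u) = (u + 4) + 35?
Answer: 28293225482/1851025 ≈ 15285.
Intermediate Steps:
N(G, d) = -15
k(u) = -33 - u (k(u) = 6 - ((u + 4) + 35) = 6 - ((4 + u) + 35) = 6 - (39 + u) = 6 + (-39 - u) = -33 - u)
(15306 + k(N(-10, -3))) + (641/(-6731) - 1506/550) = (15306 + (-33 - 1*(-15))) + (641/(-6731) - 1506/550) = (15306 + (-33 + 15)) + (641*(-1/6731) - 1506*1/550) = (15306 - 18) + (-641/6731 - 753/275) = 15288 - 5244718/1851025 = 28293225482/1851025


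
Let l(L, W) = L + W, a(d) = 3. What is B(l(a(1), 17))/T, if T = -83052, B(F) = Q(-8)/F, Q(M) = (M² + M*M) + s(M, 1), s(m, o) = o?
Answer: -43/553680 ≈ -7.7662e-5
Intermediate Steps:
Q(M) = 1 + 2*M² (Q(M) = (M² + M*M) + 1 = (M² + M²) + 1 = 2*M² + 1 = 1 + 2*M²)
B(F) = 129/F (B(F) = (1 + 2*(-8)²)/F = (1 + 2*64)/F = (1 + 128)/F = 129/F)
B(l(a(1), 17))/T = (129/(3 + 17))/(-83052) = (129/20)*(-1/83052) = -43/553680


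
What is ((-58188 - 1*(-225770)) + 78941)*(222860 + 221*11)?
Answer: 55539413193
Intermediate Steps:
((-58188 - 1*(-225770)) + 78941)*(222860 + 221*11) = ((-58188 + 225770) + 78941)*(222860 + 2431) = (167582 + 78941)*225291 = 246523*225291 = 55539413193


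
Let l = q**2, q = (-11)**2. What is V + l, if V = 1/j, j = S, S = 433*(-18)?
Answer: 114111953/7794 ≈ 14641.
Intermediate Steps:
S = -7794
j = -7794
q = 121
V = -1/7794 (V = 1/(-7794) = -1/7794 ≈ -0.00012830)
l = 14641 (l = 121**2 = 14641)
V + l = -1/7794 + 14641 = 114111953/7794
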